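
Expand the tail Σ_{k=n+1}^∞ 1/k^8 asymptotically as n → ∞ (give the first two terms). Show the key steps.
Σ_{k>n} 1/k^8 = 1/(7 · n^7) − 1/(2 · n^8) + O(1/n^9)

Compare to the integral: ∫_{n}^∞ x^(−8) dx = [−x^(−7)/7]_{n}^∞ = 1/((8−1)·n^7). The Euler-Maclaurin correction adds −f(n)/2 = −1/(2·n^8). Euler-Maclaurin then gives
  Σ_{k>n} 1/k^8 = ∫_{n}^∞ dx/x^8 − 1/(2·n^8) + O(1/n^9).
(Equivalently this is ζ(8) − Σ_{k≤n} 1/k^8.)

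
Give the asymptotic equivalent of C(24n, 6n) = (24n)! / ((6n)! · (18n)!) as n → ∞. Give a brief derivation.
C(24n, 6n) ~ (256/27)^(6n) · sqrt(2/(3π·6n))

Write N = 6n. Apply Stirling to each factorial:
  (4N)! ~ sqrt(2π·4N) · (4N/e)^(4N),
  N! ~ sqrt(2π N) · (N/e)^N,
  (3N)! ~ sqrt(2π·3N) · (3N/e)^(3N).
The exponential factors combine to (4N)^(4N) / (N^N · (3N)^(3N)) = 4^(4N)/3^(3N) = (4^4/3^3)^N = (256/27)^N.
The square-root prefactors combine to sqrt(2π·4N) / (sqrt(2π N)·sqrt(2π·3N)) = sqrt(4 / (2π·3·N)) = sqrt(2/(3π·6n)).
Substituting N = 6n: C(24n, 6n) ~ (256/27)^(6n) · sqrt(2/(3π·6n)).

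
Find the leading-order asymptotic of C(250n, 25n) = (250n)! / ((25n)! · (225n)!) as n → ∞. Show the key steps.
C(250n, 25n) ~ (10000000000/387420489)^(25n) · sqrt(5/(9π·25n))

Write N = 25n. Apply Stirling to each factorial:
  (10N)! ~ sqrt(2π·10N) · (10N/e)^(10N),
  N! ~ sqrt(2π N) · (N/e)^N,
  (9N)! ~ sqrt(2π·9N) · (9N/e)^(9N).
The exponential factors combine to (10N)^(10N) / (N^N · (9N)^(9N)) = 10^(10N)/9^(9N) = (10^10/9^9)^N = (10000000000/387420489)^N.
The square-root prefactors combine to sqrt(2π·10N) / (sqrt(2π N)·sqrt(2π·9N)) = sqrt(10 / (2π·9·N)) = sqrt(5/(9π·25n)).
Substituting N = 25n: C(250n, 25n) ~ (10000000000/387420489)^(25n) · sqrt(5/(9π·25n)).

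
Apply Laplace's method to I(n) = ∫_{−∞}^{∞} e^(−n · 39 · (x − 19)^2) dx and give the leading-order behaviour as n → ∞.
I(n) = sqrt(π/(39n))

Here φ(x) = 39 · (x − 19)^2 has its unique minimum at x* = 19 with φ(x*) = 0 and φ''(x*) = 78. Laplace's method gives
  I(n) ~ e^(−n φ(x*)) · sqrt(2π / (n · φ''(x*))) = sqrt(2π / (78n)) = sqrt(π/(39n)).
This is exact: substituting u = (x − 19)·sqrt(39n) gives I(n) = (1/sqrt(39n)) ∫_{−∞}^{∞} e^(−u^2) du = sqrt(π/(39n)).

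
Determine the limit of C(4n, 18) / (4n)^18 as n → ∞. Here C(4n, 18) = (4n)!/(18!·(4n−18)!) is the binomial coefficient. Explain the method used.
lim = 1/18! = 1/6402373705728000

With N = 4n → ∞: C(N, 18) / N^18 = [N(N−1)…(N−17)] / (18! · N^18) = (1/18!) · 1 · (1 − 1/(4n)) · … · (1 − 17/(4n)). Each factor → 1 as N → ∞, so the limit is 1/18! = 1/6402373705728000.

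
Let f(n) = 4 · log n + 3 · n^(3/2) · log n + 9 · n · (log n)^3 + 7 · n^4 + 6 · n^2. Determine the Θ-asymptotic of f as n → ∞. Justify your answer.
f(n) ∈ Θ(n^4)

Compare the terms by growth order. For large n, n^a · (log n)^b dominates n^a' · (log n)^b' iff a > a', or (a = a' and b > b'). Ranking the 5 terms shows the dominant one is 7 · n^4. Hence f(n) ∈ Θ(n^4).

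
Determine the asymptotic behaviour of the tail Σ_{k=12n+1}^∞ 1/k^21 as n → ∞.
Σ_{k>12n} 1/k^21 ~ 1/(20 · (12n)^20)

Compare to the integral: ∫_{12n}^∞ x^(−21) dx = [−x^(−20)/20]_{12n}^∞ = 1/((21−1)·(12n)^20). Euler-Maclaurin then gives
  Σ_{k>12n} 1/k^21 = ∫_{12n}^∞ dx/x^21 − 1/(2·(12n)^21) + O(1/(12n)^22).
(Equivalently this is ζ(21) − Σ_{k≤12n} 1/k^21.)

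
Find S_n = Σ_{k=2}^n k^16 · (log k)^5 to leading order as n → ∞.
S_n ~ n^17 · (log n)^5 / 17

By integral comparison, S_n = ∫_1^n x^16 · (log x)^5 dx + O(n^16 · (log n)^5). For the integral, the leading term of ∫_1^n x^16 (log x)^5 dx is n^17/17 · (log n)^5 (by repeated integration by parts; each step lowers the log-exponent and produces a relatively O(1/log n) correction). Hence S_n ~ n^17 · (log n)^5 / 17.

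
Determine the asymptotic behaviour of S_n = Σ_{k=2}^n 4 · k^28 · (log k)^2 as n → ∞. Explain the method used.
S_n ~ 4 · n^29 · (log n)^2 / 29

By integral comparison, S_n = ∫_1^n 4 · x^28 · (log x)^2 dx + O(n^28 · (log n)^2). For the integral, the leading term of ∫_1^n x^28 (log x)^2 dx is n^29/29 · (log n)^2 (by repeated integration by parts; each step lowers the log-exponent and produces a relatively O(1/log n) correction). Hence S_n ~ 4 · n^29 · (log n)^2 / 29.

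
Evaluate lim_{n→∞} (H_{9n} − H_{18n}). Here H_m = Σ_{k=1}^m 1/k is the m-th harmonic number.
lim = ln(9/18) = −ln 2

Euler-Maclaurin gives H_m = ln m + γ + 1/(2m) + O(1/m^2). The γ and O(1/m) terms cancel in the difference:
  H_{9n} − H_{18n} = ln(9n) − ln(18n) + O(1/n) = ln(9/18) + O(1/n).
Hence the limit is ln(9/18) = −ln 2.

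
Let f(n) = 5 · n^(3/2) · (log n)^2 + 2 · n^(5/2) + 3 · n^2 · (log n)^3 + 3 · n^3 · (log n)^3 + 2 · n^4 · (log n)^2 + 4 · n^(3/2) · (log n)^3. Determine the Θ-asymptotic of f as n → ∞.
f(n) ∈ Θ(n^4 · (log n)^2)

Compare the terms by growth order. For large n, n^a · (log n)^b dominates n^a' · (log n)^b' iff a > a', or (a = a' and b > b'). Ranking the 6 terms shows the dominant one is 2 · n^4 · (log n)^2. Hence f(n) ∈ Θ(n^4 · (log n)^2).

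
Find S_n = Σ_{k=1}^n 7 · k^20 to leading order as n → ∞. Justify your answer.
S_n ~ n^21 / 3

By integral comparison (Euler-Maclaurin), Σ_{k=1}^n 7 · k^20 = 7 · ∫_0^n x^20 dx + O(n^20) = 7 · n^21/21 = n^21 / 3 + O(n^20). (Equivalently, Faulhaber's formula gives the same leading term.)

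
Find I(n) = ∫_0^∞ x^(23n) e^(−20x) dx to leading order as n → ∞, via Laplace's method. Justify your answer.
I(n) ~ (sqrt(2π·23n) / 20) · (23n/(20e))^(23n)

Write the integrand as exp(23n ln x − 20x) and set f(x) = 23n ln x − 20x. Then f'(x) = 23n/x − 20 = 0 at x* = 23n/20, and f''(x*) = −23n/x*^2 = −20^2/(23n). Laplace's method (interior maximum) gives
  I(n) ~ e^(f(x*)) · sqrt(2π / |f''(x*)|)
        = exp(23n ln(23n/20) − 23n) · sqrt(2π · 23n / 20^2)
        = (23n/20)^(23n) e^(−23n) · sqrt(2π·23n) / 20
        = (sqrt(2π·23n) / 20) · (23n/(20e))^(23n).
This matches Γ(23n+1)/20^(23n+1) with Stirling applied to Γ.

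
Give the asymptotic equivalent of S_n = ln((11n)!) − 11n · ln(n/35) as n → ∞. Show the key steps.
S_n ~ 11n · (ln 385 − 1) + O(ln n)

Stirling: ln((11n)!) = 11n ln(11n) − 11n + O(ln n).
  S_n = 11n ln(11n) − 11n − 11n ln(n/35) + O(ln n)
      = 11n ln(11n) − 11n ln n + 11n ln 35 − 11n + O(ln n)
      = 11n ln 11 + 11n ln 35 − 11n + O(ln n)
      = 11n (ln 385 − 1) + O(ln n).
Numerically ln(385) − 1 ≈ 4.9532.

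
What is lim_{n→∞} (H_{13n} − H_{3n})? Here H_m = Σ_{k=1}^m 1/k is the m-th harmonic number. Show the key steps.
lim = ln(13/3)

Euler-Maclaurin gives H_m = ln m + γ + 1/(2m) + O(1/m^2). The γ and O(1/m) terms cancel in the difference:
  H_{13n} − H_{3n} = ln(13n) − ln(3n) + O(1/n) = ln(13/3) + O(1/n).
Hence the limit is ln(13/3).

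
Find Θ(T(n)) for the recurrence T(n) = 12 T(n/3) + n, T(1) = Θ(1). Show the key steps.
T(n) = Θ(n^(log_3 12))

Master theorem: compare f(n) = n to n^(log_3 12) where log_3 12 ≈ 2.262. Since 1 < log_3 12, we have f(n) = O(n^(log_3 12 − ε)) for some ε > 0 — Case 1. Hence T(n) = Θ(n^(log_3 12)).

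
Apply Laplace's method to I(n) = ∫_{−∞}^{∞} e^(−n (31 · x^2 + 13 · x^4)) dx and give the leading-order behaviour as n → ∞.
I(n) ~ sqrt(π/(31n))

φ(x) = 31 · x^2 + 13 · x^4 has its unique global minimum at x* = 0 (since φ'(x) = 62x + 52x^3 = 0 only at x = 0 for real x with both coefficients positive, and φ → ∞ as |x| → ∞). At x* = 0, φ(0) = 0 and φ''(0) = 62. Laplace's method then gives
  I(n) ~ sqrt(2π / (n · φ''(0))) · e^(−n φ(0)) = sqrt(2π / (62n)) = sqrt(π/(31n)).
The 13 · x^4 term contributes only at subleading order (an O(1/n) relative correction).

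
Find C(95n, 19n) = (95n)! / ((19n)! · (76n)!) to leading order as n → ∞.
C(95n, 19n) ~ (3125/256)^(19n) · sqrt(5/(8π·19n))

Write N = 19n. Apply Stirling to each factorial:
  (5N)! ~ sqrt(2π·5N) · (5N/e)^(5N),
  N! ~ sqrt(2π N) · (N/e)^N,
  (4N)! ~ sqrt(2π·4N) · (4N/e)^(4N).
The exponential factors combine to (5N)^(5N) / (N^N · (4N)^(4N)) = 5^(5N)/4^(4N) = (5^5/4^4)^N = (3125/256)^N.
The square-root prefactors combine to sqrt(2π·5N) / (sqrt(2π N)·sqrt(2π·4N)) = sqrt(5 / (2π·4·N)) = sqrt(5/(8π·19n)).
Substituting N = 19n: C(95n, 19n) ~ (3125/256)^(19n) · sqrt(5/(8π·19n)).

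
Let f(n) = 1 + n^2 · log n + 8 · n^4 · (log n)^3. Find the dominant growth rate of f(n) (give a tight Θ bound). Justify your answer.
f(n) ∈ Θ(n^4 · (log n)^3)

Compare the terms by growth order. For large n, n^a · (log n)^b dominates n^a' · (log n)^b' iff a > a', or (a = a' and b > b'). Ranking the 3 terms shows the dominant one is 8 · n^4 · (log n)^3. Hence f(n) ∈ Θ(n^4 · (log n)^3).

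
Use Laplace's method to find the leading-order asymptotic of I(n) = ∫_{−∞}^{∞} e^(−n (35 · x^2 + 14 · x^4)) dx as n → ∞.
I(n) ~ sqrt(π/(35n))

φ(x) = 35 · x^2 + 14 · x^4 has its unique global minimum at x* = 0 (since φ'(x) = 70x + 56x^3 = 0 only at x = 0 for real x with both coefficients positive, and φ → ∞ as |x| → ∞). At x* = 0, φ(0) = 0 and φ''(0) = 70. Laplace's method then gives
  I(n) ~ sqrt(2π / (n · φ''(0))) · e^(−n φ(0)) = sqrt(2π / (70n)) = sqrt(π/(35n)).
The 14 · x^4 term contributes only at subleading order (an O(1/n) relative correction).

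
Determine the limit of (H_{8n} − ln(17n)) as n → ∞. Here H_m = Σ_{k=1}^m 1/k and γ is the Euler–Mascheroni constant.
lim = ln(8/17) + γ

By Euler-Maclaurin, H_m = ln m + γ + O(1/m). So
  H_{8n} − ln(17n) = ln(8n) + γ − ln(17n) + O(1/n)
                       = ln(8/17) + γ + O(1/n).
Hence the limit is ln(8/17) + γ.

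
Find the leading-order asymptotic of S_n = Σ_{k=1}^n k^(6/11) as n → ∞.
S_n ~ (11/17) · n^(17/11)

Integral comparison: Σ_{k=1}^n k^(6/11) = ∫_0^n x^(6/11) dx + O(n^(6/11)). The integral is n^(1 + 6/11) / (1 + 6/11) = n^((6+11)/11) / ((6+11)/11) = (11/17) · n^(17/11).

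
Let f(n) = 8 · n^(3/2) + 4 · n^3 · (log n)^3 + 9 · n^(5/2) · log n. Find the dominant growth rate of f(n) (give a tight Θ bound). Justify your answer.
f(n) ∈ Θ(n^3 · (log n)^3)

Compare the terms by growth order. For large n, n^a · (log n)^b dominates n^a' · (log n)^b' iff a > a', or (a = a' and b > b'). Ranking the 3 terms shows the dominant one is 4 · n^3 · (log n)^3. Hence f(n) ∈ Θ(n^3 · (log n)^3).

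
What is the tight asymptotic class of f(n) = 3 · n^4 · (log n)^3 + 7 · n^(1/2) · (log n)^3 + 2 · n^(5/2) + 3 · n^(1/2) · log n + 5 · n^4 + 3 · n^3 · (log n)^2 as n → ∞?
f(n) ∈ Θ(n^4 · (log n)^3)

Compare the terms by growth order. For large n, n^a · (log n)^b dominates n^a' · (log n)^b' iff a > a', or (a = a' and b > b'). Ranking the 6 terms shows the dominant one is 3 · n^4 · (log n)^3. Hence f(n) ∈ Θ(n^4 · (log n)^3).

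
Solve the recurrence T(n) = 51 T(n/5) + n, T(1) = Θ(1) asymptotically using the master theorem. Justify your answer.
T(n) = Θ(n^(log_5 51))

Master theorem: compare f(n) = n to n^(log_5 51) where log_5 51 ≈ 2.443. Since 1 < log_5 51, we have f(n) = O(n^(log_5 51 − ε)) for some ε > 0 — Case 1. Hence T(n) = Θ(n^(log_5 51)).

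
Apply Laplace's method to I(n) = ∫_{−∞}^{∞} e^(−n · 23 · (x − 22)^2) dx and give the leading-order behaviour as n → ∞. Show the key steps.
I(n) = sqrt(π/(23n))

Here φ(x) = 23 · (x − 22)^2 has its unique minimum at x* = 22 with φ(x*) = 0 and φ''(x*) = 46. Laplace's method gives
  I(n) ~ e^(−n φ(x*)) · sqrt(2π / (n · φ''(x*))) = sqrt(2π / (46n)) = sqrt(π/(23n)).
This is exact: substituting u = (x − 22)·sqrt(23n) gives I(n) = (1/sqrt(23n)) ∫_{−∞}^{∞} e^(−u^2) du = sqrt(π/(23n)).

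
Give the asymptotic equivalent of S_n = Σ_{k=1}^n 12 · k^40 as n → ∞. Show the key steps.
S_n ~ 12 · n^41 / 41

By integral comparison (Euler-Maclaurin), Σ_{k=1}^n 12 · k^40 = 12 · ∫_0^n x^40 dx + O(n^40) = 12 · n^41/41 + O(n^40). (Equivalently, Faulhaber's formula gives the same leading term.)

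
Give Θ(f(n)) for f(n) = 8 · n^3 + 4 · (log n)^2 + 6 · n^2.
f(n) ∈ Θ(n^3)

Compare the terms by growth order. For large n, n^a · (log n)^b dominates n^a' · (log n)^b' iff a > a', or (a = a' and b > b'). Ranking the 3 terms shows the dominant one is 8 · n^3. Hence f(n) ∈ Θ(n^3).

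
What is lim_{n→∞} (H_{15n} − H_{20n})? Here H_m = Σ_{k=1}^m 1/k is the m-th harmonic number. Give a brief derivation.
lim = ln(15/20) = ln(3/4)

Euler-Maclaurin gives H_m = ln m + γ + 1/(2m) + O(1/m^2). The γ and O(1/m) terms cancel in the difference:
  H_{15n} − H_{20n} = ln(15n) − ln(20n) + O(1/n) = ln(15/20) + O(1/n).
Hence the limit is ln(15/20) = ln(3/4).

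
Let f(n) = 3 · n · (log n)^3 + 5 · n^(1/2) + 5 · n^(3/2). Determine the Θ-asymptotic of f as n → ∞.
f(n) ∈ Θ(n^(3/2))

Compare the terms by growth order. For large n, n^a · (log n)^b dominates n^a' · (log n)^b' iff a > a', or (a = a' and b > b'). Ranking the 3 terms shows the dominant one is 5 · n^(3/2). Hence f(n) ∈ Θ(n^(3/2)).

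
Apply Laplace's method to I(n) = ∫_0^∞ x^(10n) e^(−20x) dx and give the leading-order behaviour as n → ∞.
I(n) ~ (sqrt(2π·10n) / 20) · (10n/(20e))^(10n)

Write the integrand as exp(10n ln x − 20x) and set f(x) = 10n ln x − 20x. Then f'(x) = 10n/x − 20 = 0 at x* = 10n/20, and f''(x*) = −10n/x*^2 = −20^2/(10n). Laplace's method (interior maximum) gives
  I(n) ~ e^(f(x*)) · sqrt(2π / |f''(x*)|)
        = exp(10n ln(10n/20) − 10n) · sqrt(2π · 10n / 20^2)
        = (10n/20)^(10n) e^(−10n) · sqrt(2π·10n) / 20
        = (sqrt(2π·10n) / 20) · (10n/(20e))^(10n).
This matches Γ(10n+1)/20^(10n+1) with Stirling applied to Γ.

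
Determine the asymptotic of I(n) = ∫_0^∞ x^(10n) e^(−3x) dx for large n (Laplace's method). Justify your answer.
I(n) ~ (sqrt(2π·10n) / 3) · (10n/(3e))^(10n)

Write the integrand as exp(10n ln x − 3x) and set f(x) = 10n ln x − 3x. Then f'(x) = 10n/x − 3 = 0 at x* = 10n/3, and f''(x*) = −10n/x*^2 = −3^2/(10n). Laplace's method (interior maximum) gives
  I(n) ~ e^(f(x*)) · sqrt(2π / |f''(x*)|)
        = exp(10n ln(10n/3) − 10n) · sqrt(2π · 10n / 3^2)
        = (10n/3)^(10n) e^(−10n) · sqrt(2π·10n) / 3
        = (sqrt(2π·10n) / 3) · (10n/(3e))^(10n).
This matches Γ(10n+1)/3^(10n+1) with Stirling applied to Γ.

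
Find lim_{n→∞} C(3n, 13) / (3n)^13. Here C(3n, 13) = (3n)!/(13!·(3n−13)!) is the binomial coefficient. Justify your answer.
lim = 1/13! = 1/6227020800

With N = 3n → ∞: C(N, 13) / N^13 = [N(N−1)…(N−12)] / (13! · N^13) = (1/13!) · 1 · (1 − 1/(3n)) · … · (1 − 12/(3n)). Each factor → 1 as N → ∞, so the limit is 1/13! = 1/6227020800.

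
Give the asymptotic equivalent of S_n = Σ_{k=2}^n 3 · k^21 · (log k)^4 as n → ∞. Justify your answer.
S_n ~ 3 · n^22 · (log n)^4 / 22

By integral comparison, S_n = ∫_1^n 3 · x^21 · (log x)^4 dx + O(n^21 · (log n)^4). For the integral, the leading term of ∫_1^n x^21 (log x)^4 dx is n^22/22 · (log n)^4 (by repeated integration by parts; each step lowers the log-exponent and produces a relatively O(1/log n) correction). Hence S_n ~ 3 · n^22 · (log n)^4 / 22.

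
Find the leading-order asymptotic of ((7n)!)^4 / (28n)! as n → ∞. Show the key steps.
((7n)!)^4/(28n)! ~ ((2π·7n)^(3/2) / 2) · 4^(−4·7n)  →  0

Write N = 7n. Stirling: N! ~ sqrt(2π N)(N/e)^N and (4N)! ~ sqrt(2π·4N)·(4N/e)^(4N).
  (N!)^4/(4N)! ~ (2π N)^(4/2) (N/e)^(4N) / [sqrt(2π·4N) (4N/e)^(4N)]
     = (2π N)^(4/2) / sqrt(2π·4N) · (N/(4N))^(4N)
     = (2π N)^((4−1)/2) / 2 · 4^(−4N).
Since 4^4 > 1, the factor 4^(−4N) decays exponentially, so the ratio → 0. Substituting N = 7n gives the stated form.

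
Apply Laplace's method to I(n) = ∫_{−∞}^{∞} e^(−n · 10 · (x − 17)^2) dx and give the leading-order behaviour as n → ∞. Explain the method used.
I(n) = sqrt(π/(10n))

Here φ(x) = 10 · (x − 17)^2 has its unique minimum at x* = 17 with φ(x*) = 0 and φ''(x*) = 20. Laplace's method gives
  I(n) ~ e^(−n φ(x*)) · sqrt(2π / (n · φ''(x*))) = sqrt(2π / (20n)) = sqrt(π/(10n)).
This is exact: substituting u = (x − 17)·sqrt(10n) gives I(n) = (1/sqrt(10n)) ∫_{−∞}^{∞} e^(−u^2) du = sqrt(π/(10n)).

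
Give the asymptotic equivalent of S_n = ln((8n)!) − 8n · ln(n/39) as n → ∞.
S_n ~ 8n · (ln 312 − 1) + O(ln n)

Stirling: ln((8n)!) = 8n ln(8n) − 8n + O(ln n).
  S_n = 8n ln(8n) − 8n − 8n ln(n/39) + O(ln n)
      = 8n ln(8n) − 8n ln n + 8n ln 39 − 8n + O(ln n)
      = 8n ln 8 + 8n ln 39 − 8n + O(ln n)
      = 8n (ln 312 − 1) + O(ln n).
Numerically ln(312) − 1 ≈ 4.7430.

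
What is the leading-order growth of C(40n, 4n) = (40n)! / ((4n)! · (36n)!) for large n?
C(40n, 4n) ~ (10000000000/387420489)^(4n) · sqrt(5/(9π·4n))

Write N = 4n. Apply Stirling to each factorial:
  (10N)! ~ sqrt(2π·10N) · (10N/e)^(10N),
  N! ~ sqrt(2π N) · (N/e)^N,
  (9N)! ~ sqrt(2π·9N) · (9N/e)^(9N).
The exponential factors combine to (10N)^(10N) / (N^N · (9N)^(9N)) = 10^(10N)/9^(9N) = (10^10/9^9)^N = (10000000000/387420489)^N.
The square-root prefactors combine to sqrt(2π·10N) / (sqrt(2π N)·sqrt(2π·9N)) = sqrt(10 / (2π·9·N)) = sqrt(5/(9π·4n)).
Substituting N = 4n: C(40n, 4n) ~ (10000000000/387420489)^(4n) · sqrt(5/(9π·4n)).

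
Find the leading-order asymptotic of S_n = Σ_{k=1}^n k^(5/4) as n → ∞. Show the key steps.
S_n ~ (4/9) · n^(9/4)

Integral comparison: Σ_{k=1}^n k^(5/4) = ∫_0^n x^(5/4) dx + O(n^(5/4)). The integral is n^(1 + 5/4) / (1 + 5/4) = n^((5+4)/4) / ((5+4)/4) = (4/9) · n^(9/4).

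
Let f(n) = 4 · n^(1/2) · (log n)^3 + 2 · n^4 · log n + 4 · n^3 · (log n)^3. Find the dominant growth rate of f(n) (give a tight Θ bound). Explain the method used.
f(n) ∈ Θ(n^4 · log n)

Compare the terms by growth order. For large n, n^a · (log n)^b dominates n^a' · (log n)^b' iff a > a', or (a = a' and b > b'). Ranking the 3 terms shows the dominant one is 2 · n^4 · log n. Hence f(n) ∈ Θ(n^4 · log n).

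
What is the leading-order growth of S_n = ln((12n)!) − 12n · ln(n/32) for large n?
S_n ~ 12n · (ln 384 − 1) + O(ln n)

Stirling: ln((12n)!) = 12n ln(12n) − 12n + O(ln n).
  S_n = 12n ln(12n) − 12n − 12n ln(n/32) + O(ln n)
      = 12n ln(12n) − 12n ln n + 12n ln 32 − 12n + O(ln n)
      = 12n ln 12 + 12n ln 32 − 12n + O(ln n)
      = 12n (ln 384 − 1) + O(ln n).
Numerically ln(384) − 1 ≈ 4.9506.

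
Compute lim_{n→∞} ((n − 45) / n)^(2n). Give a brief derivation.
lim = e^(−90)

Rewrite as (1 − 45/n)^(2n). By the standard limit (1 + x/n)^n → e^x, we have (1 − 45/n)^n → e^(−45), and raising to the 2nd power gives e^(−90).
More precisely, ln[(1 − 45/n)^(2n)] = 2n · ln(1 − 45/n) = 2n · (-45/n + O(1/n^2)) = -90 + O(1/n) → -90.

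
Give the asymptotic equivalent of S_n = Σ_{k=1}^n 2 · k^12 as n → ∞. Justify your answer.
S_n ~ 2 · n^13 / 13

By integral comparison (Euler-Maclaurin), Σ_{k=1}^n 2 · k^12 = 2 · ∫_0^n x^12 dx + O(n^12) = 2 · n^13/13 + O(n^12). (Equivalently, Faulhaber's formula gives the same leading term.)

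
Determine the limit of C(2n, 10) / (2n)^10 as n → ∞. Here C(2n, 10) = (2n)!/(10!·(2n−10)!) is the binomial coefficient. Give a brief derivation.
lim = 1/10! = 1/3628800

With N = 2n → ∞: C(N, 10) / N^10 = [N(N−1)…(N−9)] / (10! · N^10) = (1/10!) · 1 · (1 − 1/(2n)) · … · (1 − 9/(2n)). Each factor → 1 as N → ∞, so the limit is 1/10! = 1/3628800.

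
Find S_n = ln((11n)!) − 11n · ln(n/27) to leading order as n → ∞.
S_n ~ 11n · (ln 297 − 1) + O(ln n)

Stirling: ln((11n)!) = 11n ln(11n) − 11n + O(ln n).
  S_n = 11n ln(11n) − 11n − 11n ln(n/27) + O(ln n)
      = 11n ln(11n) − 11n ln n + 11n ln 27 − 11n + O(ln n)
      = 11n ln 11 + 11n ln 27 − 11n + O(ln n)
      = 11n (ln 297 − 1) + O(ln n).
Numerically ln(297) − 1 ≈ 4.6937.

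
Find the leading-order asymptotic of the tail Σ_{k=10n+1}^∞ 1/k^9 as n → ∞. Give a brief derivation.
Σ_{k>10n} 1/k^9 ~ 1/(8 · (10n)^8)

Compare to the integral: ∫_{10n}^∞ x^(−9) dx = [−x^(−8)/8]_{10n}^∞ = 1/((9−1)·(10n)^8). Euler-Maclaurin then gives
  Σ_{k>10n} 1/k^9 = ∫_{10n}^∞ dx/x^9 − 1/(2·(10n)^9) + O(1/(10n)^10).
(Equivalently this is ζ(9) − Σ_{k≤10n} 1/k^9.)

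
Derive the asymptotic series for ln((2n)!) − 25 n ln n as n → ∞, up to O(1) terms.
ln((2n)!) − 25 n ln n = −23 n ln n + 2(ln 2 − 1) n + (1/2) ln(2π·2n) + O(1/n)

Stirling: ln((2n)!) = 2n ln(2n) − 2n + (1/2) ln(2π·2n) + O(1/n).
Expand 2n ln(2n) = 2n (ln n + ln 2) = 2n ln n + 2n ln 2.
Subtract 25n ln n: leading term is (2 − 25) n ln n = −23 n ln n. The next term is 2n ln 2 − 2n = 2(ln 2 − 1) n. Then the (1/2) ln(2π·2n) correction.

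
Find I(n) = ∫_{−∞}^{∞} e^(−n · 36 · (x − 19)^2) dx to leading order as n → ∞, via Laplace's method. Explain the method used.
I(n) = sqrt(π/(36n))

Here φ(x) = 36 · (x − 19)^2 has its unique minimum at x* = 19 with φ(x*) = 0 and φ''(x*) = 72. Laplace's method gives
  I(n) ~ e^(−n φ(x*)) · sqrt(2π / (n · φ''(x*))) = sqrt(2π / (72n)) = sqrt(π/(36n)).
This is exact: substituting u = (x − 19)·sqrt(36n) gives I(n) = (1/sqrt(36n)) ∫_{−∞}^{∞} e^(−u^2) du = sqrt(π/(36n)).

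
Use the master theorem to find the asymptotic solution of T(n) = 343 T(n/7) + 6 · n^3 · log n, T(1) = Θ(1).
T(n) = Θ(n^3 · (log n)^2)

Here log_7 343 = 3 and f(n) = 6 · n^3 · log n = Θ(n^(log_7 343) · (log n)^1). This is the extended Case 2 of the master theorem (f matches the critical exponent up to log factors), giving T(n) = Θ(n^(log_7 343) · (log n)^(1+1)) = Θ(n^3 · (log n)^2).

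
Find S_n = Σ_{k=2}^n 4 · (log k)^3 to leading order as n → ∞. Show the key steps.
S_n ~ 4 · n · (log n)^3

By integral comparison, S_n = ∫_1^n 4 · (log x)^3 dx + O((log n)^3). For the integral, the leading term of ∫_1^n (log x)^3 dx is n · (log n)^3 (by repeated integration by parts; each step lowers the log-exponent and produces a relatively O(1/log n) correction). Hence S_n ~ 4 · n · (log n)^3.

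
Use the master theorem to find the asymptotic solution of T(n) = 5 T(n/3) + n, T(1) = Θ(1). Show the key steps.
T(n) = Θ(n^(log_3 5))

Master theorem: compare f(n) = n to n^(log_3 5) where log_3 5 ≈ 1.465. Since 1 < log_3 5, we have f(n) = O(n^(log_3 5 − ε)) for some ε > 0 — Case 1. Hence T(n) = Θ(n^(log_3 5)).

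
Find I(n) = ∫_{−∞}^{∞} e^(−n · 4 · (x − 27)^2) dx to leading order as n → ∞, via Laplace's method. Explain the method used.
I(n) = sqrt(π/(4n))

Here φ(x) = 4 · (x − 27)^2 has its unique minimum at x* = 27 with φ(x*) = 0 and φ''(x*) = 8. Laplace's method gives
  I(n) ~ e^(−n φ(x*)) · sqrt(2π / (n · φ''(x*))) = sqrt(2π / (8n)) = sqrt(π/(4n)).
This is exact: substituting u = (x − 27)·sqrt(4n) gives I(n) = (1/sqrt(4n)) ∫_{−∞}^{∞} e^(−u^2) du = sqrt(π/(4n)).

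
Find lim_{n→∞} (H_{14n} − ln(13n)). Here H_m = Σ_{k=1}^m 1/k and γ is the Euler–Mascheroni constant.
lim = ln(14/13) + γ

By Euler-Maclaurin, H_m = ln m + γ + O(1/m). So
  H_{14n} − ln(13n) = ln(14n) + γ − ln(13n) + O(1/n)
                       = ln(14/13) + γ + O(1/n).
Hence the limit is ln(14/13) + γ.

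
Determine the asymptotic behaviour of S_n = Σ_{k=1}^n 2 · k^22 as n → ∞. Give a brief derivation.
S_n ~ 2 · n^23 / 23

By integral comparison (Euler-Maclaurin), Σ_{k=1}^n 2 · k^22 = 2 · ∫_0^n x^22 dx + O(n^22) = 2 · n^23/23 + O(n^22). (Equivalently, Faulhaber's formula gives the same leading term.)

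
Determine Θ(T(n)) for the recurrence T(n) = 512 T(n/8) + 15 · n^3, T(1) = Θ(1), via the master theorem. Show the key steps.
T(n) = Θ(n^3 log n)

log_8 512 = 3, and f(n) = 15 · n^3 = Θ(n^(log_8 512)). This is Case 2 of the master theorem: T(n) = Θ(f(n) · log n) = Θ(n^3 log n).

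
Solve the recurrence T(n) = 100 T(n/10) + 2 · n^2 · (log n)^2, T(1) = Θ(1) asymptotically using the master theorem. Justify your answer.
T(n) = Θ(n^2 · (log n)^3)

Here log_10 100 = 2 and f(n) = 2 · n^2 · (log n)^2 = Θ(n^(log_10 100) · (log n)^2). This is the extended Case 2 of the master theorem (f matches the critical exponent up to log factors), giving T(n) = Θ(n^(log_10 100) · (log n)^(2+1)) = Θ(n^2 · (log n)^3).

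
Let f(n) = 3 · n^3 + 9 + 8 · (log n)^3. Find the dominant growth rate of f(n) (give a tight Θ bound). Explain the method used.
f(n) ∈ Θ(n^3)

Compare the terms by growth order. For large n, n^a · (log n)^b dominates n^a' · (log n)^b' iff a > a', or (a = a' and b > b'). Ranking the 3 terms shows the dominant one is 3 · n^3. Hence f(n) ∈ Θ(n^3).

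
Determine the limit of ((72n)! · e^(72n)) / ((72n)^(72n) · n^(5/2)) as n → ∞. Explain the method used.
lim = 0

Stirling: (72n)! ~ sqrt(2π·72n) · (72n/e)^(72n). Hence
  (72n)! · e^(72n) / (72n)^(72n) ~ sqrt(2π·72n).
Dividing by n^(5/2): sqrt(2π·72n) / n^(5/2) = sqrt(2π·72) · n^((1−5)/2), so the expression behaves like sqrt(2π·72) · n^((1−5)/2) → 0.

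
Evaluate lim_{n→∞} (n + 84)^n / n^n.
lim = e^84

Rewrite as (1 + 84/n)^(n). By the standard limit (1 + x/n)^n → e^x, we have (1 + 84/n)^n → e^84, and raising to the 1st power gives e^84.
More precisely, ln[(1 + 84/n)^(n)] = n · ln(1 + 84/n) = n · (84/n + O(1/n^2)) = 84 + O(1/n) → 84.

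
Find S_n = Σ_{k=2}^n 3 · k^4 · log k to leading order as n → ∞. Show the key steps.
S_n ~ 3 · n^5 log n / 5 − 3 · n^5 / 25

By integral comparison, S_n = ∫_1^n 3 · x^4 · log x dx + O(n^4 · log n). For the integral, ∫ x^4 log x dx = n^5 log n / 5 − n^5/25 (integration by parts). Hence S_n ~ 3 · n^5 log n / 5 − 3 · n^5 / 25.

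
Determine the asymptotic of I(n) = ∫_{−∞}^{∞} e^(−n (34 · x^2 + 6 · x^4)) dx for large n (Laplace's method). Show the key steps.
I(n) ~ sqrt(π/(34n))

φ(x) = 34 · x^2 + 6 · x^4 has its unique global minimum at x* = 0 (since φ'(x) = 68x + 24x^3 = 0 only at x = 0 for real x with both coefficients positive, and φ → ∞ as |x| → ∞). At x* = 0, φ(0) = 0 and φ''(0) = 68. Laplace's method then gives
  I(n) ~ sqrt(2π / (n · φ''(0))) · e^(−n φ(0)) = sqrt(2π / (68n)) = sqrt(π/(34n)).
The 6 · x^4 term contributes only at subleading order (an O(1/n) relative correction).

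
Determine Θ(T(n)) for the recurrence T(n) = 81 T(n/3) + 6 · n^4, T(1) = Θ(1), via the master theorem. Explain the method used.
T(n) = Θ(n^4 log n)

log_3 81 = 4, and f(n) = 6 · n^4 = Θ(n^(log_3 81)). This is Case 2 of the master theorem: T(n) = Θ(f(n) · log n) = Θ(n^4 log n).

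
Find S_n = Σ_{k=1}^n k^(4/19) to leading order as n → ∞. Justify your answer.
S_n ~ (19/23) · n^(23/19)

Integral comparison: Σ_{k=1}^n k^(4/19) = ∫_0^n x^(4/19) dx + O(n^(4/19)). The integral is n^(1 + 4/19) / (1 + 4/19) = n^((4+19)/19) / ((4+19)/19) = (19/23) · n^(23/19).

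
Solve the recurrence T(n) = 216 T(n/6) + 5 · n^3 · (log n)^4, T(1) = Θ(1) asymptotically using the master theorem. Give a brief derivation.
T(n) = Θ(n^3 · (log n)^5)

Here log_6 216 = 3 and f(n) = 5 · n^3 · (log n)^4 = Θ(n^(log_6 216) · (log n)^4). This is the extended Case 2 of the master theorem (f matches the critical exponent up to log factors), giving T(n) = Θ(n^(log_6 216) · (log n)^(4+1)) = Θ(n^3 · (log n)^5).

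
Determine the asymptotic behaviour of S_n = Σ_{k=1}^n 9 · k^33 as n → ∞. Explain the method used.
S_n ~ 9 · n^34 / 34

By integral comparison (Euler-Maclaurin), Σ_{k=1}^n 9 · k^33 = 9 · ∫_0^n x^33 dx + O(n^33) = 9 · n^34/34 + O(n^33). (Equivalently, Faulhaber's formula gives the same leading term.)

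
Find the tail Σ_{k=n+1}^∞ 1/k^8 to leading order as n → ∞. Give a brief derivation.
Σ_{k>n} 1/k^8 ~ 1/(7 · n^7)

Compare to the integral: ∫_{n}^∞ x^(−8) dx = [−x^(−7)/7]_{n}^∞ = 1/((8−1)·n^7). Euler-Maclaurin then gives
  Σ_{k>n} 1/k^8 = ∫_{n}^∞ dx/x^8 − 1/(2·n^8) + O(1/n^9).
(Equivalently this is ζ(8) − Σ_{k≤n} 1/k^8.)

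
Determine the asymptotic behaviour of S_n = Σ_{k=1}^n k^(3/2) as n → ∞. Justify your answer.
S_n ~ (2/5) · n^(5/2)

Integral comparison: Σ_{k=1}^n k^(3/2) = ∫_0^n x^(3/2) dx + O(n^(3/2)). The integral is n^(1 + 3/2) / (1 + 3/2) = n^((3+2)/2) / ((3+2)/2) = (2/5) · n^(5/2).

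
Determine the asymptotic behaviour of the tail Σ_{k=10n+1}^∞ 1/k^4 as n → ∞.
Σ_{k>10n} 1/k^4 ~ 1/(3 · (10n)^3)

Compare to the integral: ∫_{10n}^∞ x^(−4) dx = [−x^(−3)/3]_{10n}^∞ = 1/((4−1)·(10n)^3). Euler-Maclaurin then gives
  Σ_{k>10n} 1/k^4 = ∫_{10n}^∞ dx/x^4 − 1/(2·(10n)^4) + O(1/(10n)^5).
(Equivalently this is ζ(4) − Σ_{k≤10n} 1/k^4.)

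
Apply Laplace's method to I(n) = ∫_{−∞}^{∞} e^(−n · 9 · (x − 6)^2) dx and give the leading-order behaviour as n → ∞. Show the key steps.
I(n) = sqrt(π/(9n))

Here φ(x) = 9 · (x − 6)^2 has its unique minimum at x* = 6 with φ(x*) = 0 and φ''(x*) = 18. Laplace's method gives
  I(n) ~ e^(−n φ(x*)) · sqrt(2π / (n · φ''(x*))) = sqrt(2π / (18n)) = sqrt(π/(9n)).
This is exact: substituting u = (x − 6)·sqrt(9n) gives I(n) = (1/sqrt(9n)) ∫_{−∞}^{∞} e^(−u^2) du = sqrt(π/(9n)).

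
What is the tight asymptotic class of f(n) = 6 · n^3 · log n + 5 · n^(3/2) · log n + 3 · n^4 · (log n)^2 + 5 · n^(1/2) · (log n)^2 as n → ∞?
f(n) ∈ Θ(n^4 · (log n)^2)

Compare the terms by growth order. For large n, n^a · (log n)^b dominates n^a' · (log n)^b' iff a > a', or (a = a' and b > b'). Ranking the 4 terms shows the dominant one is 3 · n^4 · (log n)^2. Hence f(n) ∈ Θ(n^4 · (log n)^2).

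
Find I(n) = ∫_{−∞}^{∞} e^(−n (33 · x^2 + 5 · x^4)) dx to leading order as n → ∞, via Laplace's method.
I(n) ~ sqrt(π/(33n))

φ(x) = 33 · x^2 + 5 · x^4 has its unique global minimum at x* = 0 (since φ'(x) = 66x + 20x^3 = 0 only at x = 0 for real x with both coefficients positive, and φ → ∞ as |x| → ∞). At x* = 0, φ(0) = 0 and φ''(0) = 66. Laplace's method then gives
  I(n) ~ sqrt(2π / (n · φ''(0))) · e^(−n φ(0)) = sqrt(2π / (66n)) = sqrt(π/(33n)).
The 5 · x^4 term contributes only at subleading order (an O(1/n) relative correction).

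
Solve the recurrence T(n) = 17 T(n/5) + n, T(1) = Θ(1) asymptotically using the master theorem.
T(n) = Θ(n^(log_5 17))

Master theorem: compare f(n) = n to n^(log_5 17) where log_5 17 ≈ 1.760. Since 1 < log_5 17, we have f(n) = O(n^(log_5 17 − ε)) for some ε > 0 — Case 1. Hence T(n) = Θ(n^(log_5 17)).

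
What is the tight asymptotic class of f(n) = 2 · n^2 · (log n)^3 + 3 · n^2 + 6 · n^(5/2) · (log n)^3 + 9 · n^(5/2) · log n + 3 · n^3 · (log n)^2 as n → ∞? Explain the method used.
f(n) ∈ Θ(n^3 · (log n)^2)

Compare the terms by growth order. For large n, n^a · (log n)^b dominates n^a' · (log n)^b' iff a > a', or (a = a' and b > b'). Ranking the 5 terms shows the dominant one is 3 · n^3 · (log n)^2. Hence f(n) ∈ Θ(n^3 · (log n)^2).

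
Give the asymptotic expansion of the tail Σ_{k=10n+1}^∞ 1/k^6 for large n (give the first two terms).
Σ_{k>10n} 1/k^6 = 1/(5 · (10n)^5) − 1/(2 · (10n)^6) + O(1/(10n)^7)

Compare to the integral: ∫_{10n}^∞ x^(−6) dx = [−x^(−5)/5]_{10n}^∞ = 1/((6−1)·(10n)^5). The Euler-Maclaurin correction adds −f(10n)/2 = −1/(2·(10n)^6). Euler-Maclaurin then gives
  Σ_{k>10n} 1/k^6 = ∫_{10n}^∞ dx/x^6 − 1/(2·(10n)^6) + O(1/(10n)^7).
(Equivalently this is ζ(6) − Σ_{k≤10n} 1/k^6.)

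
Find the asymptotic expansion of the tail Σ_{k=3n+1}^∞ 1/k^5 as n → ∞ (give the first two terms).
Σ_{k>3n} 1/k^5 = 1/(4 · (3n)^4) − 1/(2 · (3n)^5) + O(1/(3n)^6)

Compare to the integral: ∫_{3n}^∞ x^(−5) dx = [−x^(−4)/4]_{3n}^∞ = 1/((5−1)·(3n)^4). The Euler-Maclaurin correction adds −f(3n)/2 = −1/(2·(3n)^5). Euler-Maclaurin then gives
  Σ_{k>3n} 1/k^5 = ∫_{3n}^∞ dx/x^5 − 1/(2·(3n)^5) + O(1/(3n)^6).
(Equivalently this is ζ(5) − Σ_{k≤3n} 1/k^5.)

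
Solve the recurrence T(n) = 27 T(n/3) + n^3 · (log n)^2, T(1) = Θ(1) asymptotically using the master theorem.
T(n) = Θ(n^3 · (log n)^3)

Here log_3 27 = 3 and f(n) = n^3 · (log n)^2 = Θ(n^(log_3 27) · (log n)^2). This is the extended Case 2 of the master theorem (f matches the critical exponent up to log factors), giving T(n) = Θ(n^(log_3 27) · (log n)^(2+1)) = Θ(n^3 · (log n)^3).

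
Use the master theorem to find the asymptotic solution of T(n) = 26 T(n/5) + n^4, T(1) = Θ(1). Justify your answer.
T(n) = Θ(n^4)

log_5 26 ≈ 2.024. f(n) = n^4 dominates n^(log_5 26) since 4 > 2.024, and the regularity condition a·f(n/b) = 26·(n/5)^4 = (26/625)·n^4 ≤ c·f(n) holds with c = 26/625 ≈ 0.0416 < 1. So this is Case 3: T(n) = Θ(f(n)) = Θ(n^4).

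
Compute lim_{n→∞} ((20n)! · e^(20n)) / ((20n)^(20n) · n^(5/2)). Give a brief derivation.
lim = 0

Stirling: (20n)! ~ sqrt(2π·20n) · (20n/e)^(20n). Hence
  (20n)! · e^(20n) / (20n)^(20n) ~ sqrt(2π·20n).
Dividing by n^(5/2): sqrt(2π·20n) / n^(5/2) = sqrt(2π·20) · n^((1−5)/2), so the expression behaves like sqrt(2π·20) · n^((1−5)/2) → 0.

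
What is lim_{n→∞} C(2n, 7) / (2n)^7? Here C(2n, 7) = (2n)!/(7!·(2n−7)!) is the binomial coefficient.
lim = 1/7! = 1/5040

With N = 2n → ∞: C(N, 7) / N^7 = [N(N−1)…(N−6)] / (7! · N^7) = (1/7!) · 1 · (1 − 1/(2n)) · … · (1 − 6/(2n)). Each factor → 1 as N → ∞, so the limit is 1/7! = 1/5040.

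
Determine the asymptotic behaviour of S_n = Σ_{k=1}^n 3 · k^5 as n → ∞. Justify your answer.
S_n ~ n^6 / 2

By integral comparison (Euler-Maclaurin), Σ_{k=1}^n 3 · k^5 = 3 · ∫_0^n x^5 dx + O(n^5) = 3 · n^6/6 = n^6 / 2 + O(n^5). (Equivalently, Faulhaber's formula gives the same leading term.)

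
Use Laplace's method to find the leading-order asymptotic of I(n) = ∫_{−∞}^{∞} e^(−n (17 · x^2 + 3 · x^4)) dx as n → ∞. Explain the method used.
I(n) ~ sqrt(π/(17n))

φ(x) = 17 · x^2 + 3 · x^4 has its unique global minimum at x* = 0 (since φ'(x) = 34x + 12x^3 = 0 only at x = 0 for real x with both coefficients positive, and φ → ∞ as |x| → ∞). At x* = 0, φ(0) = 0 and φ''(0) = 34. Laplace's method then gives
  I(n) ~ sqrt(2π / (n · φ''(0))) · e^(−n φ(0)) = sqrt(2π / (34n)) = sqrt(π/(17n)).
The 3 · x^4 term contributes only at subleading order (an O(1/n) relative correction).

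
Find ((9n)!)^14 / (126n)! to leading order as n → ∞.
((9n)!)^14/(126n)! ~ ((2π·9n)^(13/2) / sqrt(14)) · 14^(−14·9n)  →  0

Write N = 9n. Stirling: N! ~ sqrt(2π N)(N/e)^N and (14N)! ~ sqrt(2π·14N)·(14N/e)^(14N).
  (N!)^14/(14N)! ~ (2π N)^(14/2) (N/e)^(14N) / [sqrt(2π·14N) (14N/e)^(14N)]
     = (2π N)^(14/2) / sqrt(2π·14N) · (N/(14N))^(14N)
     = (2π N)^((14−1)/2) / sqrt(14) · 14^(−14N).
Since 14^14 > 1, the factor 14^(−14N) decays exponentially, so the ratio → 0. Substituting N = 9n gives the stated form.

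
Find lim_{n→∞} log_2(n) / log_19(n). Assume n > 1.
lim = ln(19) / ln(2) = log_2(19)

Change of base: log_2(n) = ln n / ln 2 and log_19(n) = ln n / ln 19. The ratio is (ln n / ln 2) · (ln 19 / ln n) = ln 19 / ln 2, a constant independent of n. So the limit is ln 19 / ln 2 = log_2(19).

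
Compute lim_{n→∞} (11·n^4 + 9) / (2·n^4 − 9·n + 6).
lim = 11/2

For large n the leading n^4 terms dominate both numerator and denominator. Dividing top and bottom by n^4, every other term tends to 0, leaving 11/2.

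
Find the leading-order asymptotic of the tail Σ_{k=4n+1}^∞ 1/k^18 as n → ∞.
Σ_{k>4n} 1/k^18 ~ 1/(17 · (4n)^17)

Compare to the integral: ∫_{4n}^∞ x^(−18) dx = [−x^(−17)/17]_{4n}^∞ = 1/((18−1)·(4n)^17). Euler-Maclaurin then gives
  Σ_{k>4n} 1/k^18 = ∫_{4n}^∞ dx/x^18 − 1/(2·(4n)^18) + O(1/(4n)^19).
(Equivalently this is ζ(18) − Σ_{k≤4n} 1/k^18.)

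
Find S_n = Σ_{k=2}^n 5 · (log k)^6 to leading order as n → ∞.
S_n ~ 5 · n · (log n)^6

By integral comparison, S_n = ∫_1^n 5 · (log x)^6 dx + O((log n)^6). For the integral, the leading term of ∫_1^n (log x)^6 dx is n · (log n)^6 (by repeated integration by parts; each step lowers the log-exponent and produces a relatively O(1/log n) correction). Hence S_n ~ 5 · n · (log n)^6.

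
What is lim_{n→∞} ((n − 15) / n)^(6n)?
lim = e^(−90)

Rewrite as (1 − 15/n)^(6n). By the standard limit (1 + x/n)^n → e^x, we have (1 − 15/n)^n → e^(−15), and raising to the 6th power gives e^(−90).
More precisely, ln[(1 − 15/n)^(6n)] = 6n · ln(1 − 15/n) = 6n · (-15/n + O(1/n^2)) = -90 + O(1/n) → -90.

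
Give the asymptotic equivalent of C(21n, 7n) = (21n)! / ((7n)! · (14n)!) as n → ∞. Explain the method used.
C(21n, 7n) ~ (27/4)^(7n) · sqrt(3/(4π·7n))

Write N = 7n. Apply Stirling to each factorial:
  (3N)! ~ sqrt(2π·3N) · (3N/e)^(3N),
  N! ~ sqrt(2π N) · (N/e)^N,
  (2N)! ~ sqrt(2π·2N) · (2N/e)^(2N).
The exponential factors combine to (3N)^(3N) / (N^N · (2N)^(2N)) = 3^(3N)/2^(2N) = (3^3/2^2)^N = (27/4)^N.
The square-root prefactors combine to sqrt(2π·3N) / (sqrt(2π N)·sqrt(2π·2N)) = sqrt(3 / (2π·2·N)) = sqrt(3/(4π·7n)).
Substituting N = 7n: C(21n, 7n) ~ (27/4)^(7n) · sqrt(3/(4π·7n)).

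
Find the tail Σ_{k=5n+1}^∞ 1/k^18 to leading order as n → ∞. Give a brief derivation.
Σ_{k>5n} 1/k^18 ~ 1/(17 · (5n)^17)

Compare to the integral: ∫_{5n}^∞ x^(−18) dx = [−x^(−17)/17]_{5n}^∞ = 1/((18−1)·(5n)^17). Euler-Maclaurin then gives
  Σ_{k>5n} 1/k^18 = ∫_{5n}^∞ dx/x^18 − 1/(2·(5n)^18) + O(1/(5n)^19).
(Equivalently this is ζ(18) − Σ_{k≤5n} 1/k^18.)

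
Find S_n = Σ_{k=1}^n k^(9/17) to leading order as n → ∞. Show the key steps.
S_n ~ (17/26) · n^(26/17)

Integral comparison: Σ_{k=1}^n k^(9/17) = ∫_0^n x^(9/17) dx + O(n^(9/17)). The integral is n^(1 + 9/17) / (1 + 9/17) = n^((9+17)/17) / ((9+17)/17) = (17/26) · n^(26/17).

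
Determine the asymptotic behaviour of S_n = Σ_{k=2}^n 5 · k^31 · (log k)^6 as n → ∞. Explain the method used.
S_n ~ 5 · n^32 · (log n)^6 / 32

By integral comparison, S_n = ∫_1^n 5 · x^31 · (log x)^6 dx + O(n^31 · (log n)^6). For the integral, the leading term of ∫_1^n x^31 (log x)^6 dx is n^32/32 · (log n)^6 (by repeated integration by parts; each step lowers the log-exponent and produces a relatively O(1/log n) correction). Hence S_n ~ 5 · n^32 · (log n)^6 / 32.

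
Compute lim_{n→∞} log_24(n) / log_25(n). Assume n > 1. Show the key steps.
lim = ln(25) / ln(24) = log_24(25)

Change of base: log_24(n) = ln n / ln 24 and log_25(n) = ln n / ln 25. The ratio is (ln n / ln 24) · (ln 25 / ln n) = ln 25 / ln 24, a constant independent of n. So the limit is ln 25 / ln 24 = log_24(25).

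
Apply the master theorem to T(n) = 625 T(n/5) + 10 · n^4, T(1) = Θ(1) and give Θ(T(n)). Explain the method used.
T(n) = Θ(n^4 log n)

log_5 625 = 4, and f(n) = 10 · n^4 = Θ(n^(log_5 625)). This is Case 2 of the master theorem: T(n) = Θ(f(n) · log n) = Θ(n^4 log n).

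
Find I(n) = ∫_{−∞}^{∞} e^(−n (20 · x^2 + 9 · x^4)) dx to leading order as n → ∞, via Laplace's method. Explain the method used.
I(n) ~ sqrt(π/(20n))

φ(x) = 20 · x^2 + 9 · x^4 has its unique global minimum at x* = 0 (since φ'(x) = 40x + 36x^3 = 0 only at x = 0 for real x with both coefficients positive, and φ → ∞ as |x| → ∞). At x* = 0, φ(0) = 0 and φ''(0) = 40. Laplace's method then gives
  I(n) ~ sqrt(2π / (n · φ''(0))) · e^(−n φ(0)) = sqrt(2π / (40n)) = sqrt(π/(20n)).
The 9 · x^4 term contributes only at subleading order (an O(1/n) relative correction).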